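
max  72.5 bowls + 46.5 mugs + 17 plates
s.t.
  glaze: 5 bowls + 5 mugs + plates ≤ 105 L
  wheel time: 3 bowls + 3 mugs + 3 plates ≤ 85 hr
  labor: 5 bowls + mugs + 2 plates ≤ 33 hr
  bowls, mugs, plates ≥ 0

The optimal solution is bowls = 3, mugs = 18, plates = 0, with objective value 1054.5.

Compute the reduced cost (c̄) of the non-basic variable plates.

Binding: glaze and labor. Non-binding: wheel time (22 unused).
Since wheel time is not tight, its dual is 0.
Dual feasibility on the basic columns requires 5·y_glaze + 5·y_labor = 72.5, 5·y_glaze + 1·y_labor = 46.5.
Solving: y_glaze = 8, y_labor = 6.5.
Reduced cost of plates: c₃ − yᵀa₃ = 17 − (8·1 + 6.5·2) = 17 − 21 = -4.

-4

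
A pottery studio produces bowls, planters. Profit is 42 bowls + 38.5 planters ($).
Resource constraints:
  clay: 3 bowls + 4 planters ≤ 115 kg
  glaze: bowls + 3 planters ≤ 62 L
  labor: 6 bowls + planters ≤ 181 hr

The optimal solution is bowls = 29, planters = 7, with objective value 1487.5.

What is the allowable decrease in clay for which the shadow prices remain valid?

24.5

Binding constraints: clay, labor. The basis is B = [[3,4],[6,1]] with det -21.
Per unit decrease in clay, x* moves by d = (0.0476, -0.2857).
The basis stays optimal until planters reaches 0; allowable decrease = 24.5 kg.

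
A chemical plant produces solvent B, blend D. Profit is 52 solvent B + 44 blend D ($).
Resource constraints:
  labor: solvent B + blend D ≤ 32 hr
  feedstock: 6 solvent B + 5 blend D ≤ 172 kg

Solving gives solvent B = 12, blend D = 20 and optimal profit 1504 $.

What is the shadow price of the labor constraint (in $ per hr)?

4

Check each constraint at x*: labor 32/32 (tight); feedstock 172/172 (tight).
The binding rows give the dual system: 1·y_labor + 6·y_feedstock = 52 and 1·y_labor + 5·y_feedstock = 44.
→ y_labor = 4 and y_feedstock = 8.
Shadow price of labor = 4.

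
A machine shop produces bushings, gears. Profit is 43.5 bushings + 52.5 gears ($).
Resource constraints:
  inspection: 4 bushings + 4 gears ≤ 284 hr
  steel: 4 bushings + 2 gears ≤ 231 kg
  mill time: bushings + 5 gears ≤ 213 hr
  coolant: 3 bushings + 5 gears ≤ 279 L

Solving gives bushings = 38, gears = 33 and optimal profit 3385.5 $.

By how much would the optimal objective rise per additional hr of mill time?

0

Check each constraint at x*: inspection 284/284 (tight); steel 218/231 (slack 13); mill time 203/213 (slack 10); coolant 279/279 (tight).
By complementary slackness, y = 0 for the non-binding constraints.
From A_Bᵀ y = c: 4·y_inspection + 3·y_coolant = 43.5; 4·y_inspection + 5·y_coolant = 52.5.
This yields shadow prices y_inspection = 7.5, y_coolant = 4.5.
Shadow price of mill time = 0.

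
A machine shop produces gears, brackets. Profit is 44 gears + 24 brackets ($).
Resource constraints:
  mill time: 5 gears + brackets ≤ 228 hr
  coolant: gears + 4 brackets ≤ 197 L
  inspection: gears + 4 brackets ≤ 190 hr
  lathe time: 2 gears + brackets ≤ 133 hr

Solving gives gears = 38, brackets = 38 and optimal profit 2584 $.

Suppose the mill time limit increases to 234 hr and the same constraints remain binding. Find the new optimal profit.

2632

Check each constraint at x*: mill time 228/228 (tight); coolant 190/197 (slack 7); inspection 190/190 (tight); lathe time 114/133 (slack 19).
Slack constraints have shadow price 0 (complementary slackness).
Dual feasibility on the basic columns requires 5·y_mill time + 1·y_inspection = 44, 1·y_mill time + 4·y_inspection = 24.
→ y_mill time = 8 and y_inspection = 4.
Δz = y_mill time·Δb = 8 × (6) = 48, so new z* = 2584 + 48 = 2632.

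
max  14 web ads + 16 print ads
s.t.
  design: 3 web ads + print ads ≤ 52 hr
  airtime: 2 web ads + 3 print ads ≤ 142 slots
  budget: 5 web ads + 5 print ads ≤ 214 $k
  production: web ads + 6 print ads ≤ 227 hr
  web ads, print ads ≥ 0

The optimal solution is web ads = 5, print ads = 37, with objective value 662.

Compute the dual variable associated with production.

2

Check each constraint at x*: design 52/52 (tight); airtime 121/142 (slack 21); budget 210/214 (slack 4); production 227/227 (tight).
By complementary slackness, y = 0 for the non-binding constraints.
Dual feasibility on the basic columns requires 3·y_design + 1·y_production = 14, 1·y_design + 6·y_production = 16.
→ y_design = 4 and y_production = 2.
Shadow price of production = 2.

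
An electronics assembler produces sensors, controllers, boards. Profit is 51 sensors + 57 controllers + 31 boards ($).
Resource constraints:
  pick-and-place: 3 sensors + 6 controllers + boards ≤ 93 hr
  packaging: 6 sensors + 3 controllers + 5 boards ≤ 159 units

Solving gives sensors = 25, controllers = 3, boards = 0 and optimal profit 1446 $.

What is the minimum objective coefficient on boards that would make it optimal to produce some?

At the optimum: pick-and-place uses 93 of 93 (binding); packaging uses 159 of 159 (binding).
From A_Bᵀ y = c: 3·y_pick-and-place + 6·y_packaging = 51; 6·y_pick-and-place + 3·y_packaging = 57.
Solving: y_pick-and-place = 7, y_packaging = 5.
boards enters the basis when its profit ≥ yᵀa₃ = 7·1 + 5·5 = 32.

32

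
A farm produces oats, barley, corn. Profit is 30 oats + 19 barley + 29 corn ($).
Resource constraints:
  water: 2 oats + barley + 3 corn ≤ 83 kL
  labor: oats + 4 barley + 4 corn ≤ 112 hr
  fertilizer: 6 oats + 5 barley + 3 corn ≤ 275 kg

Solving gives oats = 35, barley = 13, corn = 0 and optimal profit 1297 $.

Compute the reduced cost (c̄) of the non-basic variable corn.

-4

Binding: water and fertilizer. Non-binding: labor (25 unused).
Since labor is not tight, its dual is 0.
Dual feasibility on the basic columns requires 2·y_water + 6·y_fertilizer = 30, 1·y_water + 5·y_fertilizer = 19.
→ y_water = 9 and y_fertilizer = 2.
Reduced cost of corn: c₃ − yᵀa₃ = 29 − (9·3 + 2·3) = 29 − 33 = -4.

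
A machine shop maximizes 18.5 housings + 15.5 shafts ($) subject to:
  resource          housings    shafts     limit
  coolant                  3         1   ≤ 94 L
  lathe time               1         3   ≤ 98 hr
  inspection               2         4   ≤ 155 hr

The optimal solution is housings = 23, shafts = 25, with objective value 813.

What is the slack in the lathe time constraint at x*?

lathe time used = 1·23 + 3·25 = 98; slack = 98 − 98 = 0.

0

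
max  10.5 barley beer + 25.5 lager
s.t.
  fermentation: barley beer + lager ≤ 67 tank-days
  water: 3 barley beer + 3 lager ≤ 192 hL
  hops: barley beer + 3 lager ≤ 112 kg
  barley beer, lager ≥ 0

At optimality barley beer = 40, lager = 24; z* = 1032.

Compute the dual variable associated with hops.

At the optimum: fermentation uses 64 of 67 (slack = 3); water uses 192 of 192 (binding); hops uses 112 of 112 (binding).
Since fermentation is not tight, its dual is 0.
Dual feasibility on the basic columns requires 3·y_water + 1·y_hops = 10.5, 3·y_water + 3·y_hops = 25.5.
Solving: y_water = 1, y_hops = 7.5.
Shadow price of hops = 7.5.

7.5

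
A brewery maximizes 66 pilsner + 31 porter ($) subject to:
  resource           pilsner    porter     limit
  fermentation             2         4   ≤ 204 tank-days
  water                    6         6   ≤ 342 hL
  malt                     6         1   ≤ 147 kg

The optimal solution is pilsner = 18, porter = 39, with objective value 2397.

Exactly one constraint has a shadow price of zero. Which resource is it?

fermentation

fermentation: 192/204 (slack 12)
water: 342/342 (binding)
malt: 147/147 (binding)
By complementary slackness, a constraint with positive slack has shadow price 0 → fermentation.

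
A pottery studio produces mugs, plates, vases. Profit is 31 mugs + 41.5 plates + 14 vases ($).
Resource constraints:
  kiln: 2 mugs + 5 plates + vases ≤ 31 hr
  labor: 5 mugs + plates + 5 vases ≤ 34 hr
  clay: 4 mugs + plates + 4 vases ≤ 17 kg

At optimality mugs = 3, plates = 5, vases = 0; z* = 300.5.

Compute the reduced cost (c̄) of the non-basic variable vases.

-9.5

At the optimum: kiln uses 31 of 31 (binding); labor uses 20 of 34 (slack = 14); clay uses 17 of 17 (binding).
Slack constraints have shadow price 0 (complementary slackness).
Dual feasibility on the basic columns requires 2·y_kiln + 4·y_clay = 31, 5·y_kiln + 1·y_clay = 41.5.
This yields shadow prices y_kiln = 7.5, y_clay = 4.
Reduced cost of vases: c₃ − yᵀa₃ = 14 − (7.5·1 + 4·4) = 14 − 23.5 = -9.5.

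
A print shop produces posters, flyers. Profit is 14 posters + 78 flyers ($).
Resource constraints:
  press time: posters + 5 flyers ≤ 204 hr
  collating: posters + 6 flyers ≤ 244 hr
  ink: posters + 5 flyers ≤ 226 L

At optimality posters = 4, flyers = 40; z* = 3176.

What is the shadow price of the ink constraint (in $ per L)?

Check each constraint at x*: press time 204/204 (tight); collating 244/244 (tight); ink 204/226 (slack 22).
By complementary slackness, y = 0 for the non-binding constraint.
From A_Bᵀ y = c: 1·y_press time + 1·y_collating = 14; 5·y_press time + 6·y_collating = 78.
Solving: y_press time = 6, y_collating = 8.
Shadow price of ink = 0.

0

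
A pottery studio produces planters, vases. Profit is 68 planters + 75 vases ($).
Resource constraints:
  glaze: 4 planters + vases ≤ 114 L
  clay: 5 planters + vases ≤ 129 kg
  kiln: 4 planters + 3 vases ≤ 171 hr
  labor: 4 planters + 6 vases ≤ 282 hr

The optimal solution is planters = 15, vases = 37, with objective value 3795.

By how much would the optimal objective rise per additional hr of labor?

Binding: kiln and labor. Non-binding: glaze (17 unused), clay (17 unused).
By complementary slackness, y = 0 for the non-binding constraints.
The binding rows give the dual system: 4·y_kiln + 4·y_labor = 68 and 3·y_kiln + 6·y_labor = 75.
→ y_kiln = 9 and y_labor = 8.
Shadow price of labor = 8.

8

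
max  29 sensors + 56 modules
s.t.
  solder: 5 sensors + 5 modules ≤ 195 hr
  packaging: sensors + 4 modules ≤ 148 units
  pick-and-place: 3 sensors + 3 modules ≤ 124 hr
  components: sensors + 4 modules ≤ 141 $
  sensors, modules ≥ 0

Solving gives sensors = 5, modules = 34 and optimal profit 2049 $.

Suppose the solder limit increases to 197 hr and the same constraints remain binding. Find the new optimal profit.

Binding: solder and components. Non-binding: packaging (7 unused), pick-and-place (7 unused).
Since packaging, pick-and-place are not tight, their duals are 0.
From A_Bᵀ y = c: 5·y_solder + 1·y_components = 29; 5·y_solder + 4·y_components = 56.
Solving: y_solder = 4, y_components = 9.
Δz = y_solder·Δb = 4 × (2) = 8, so new z* = 2049 + 8 = 2057.

2057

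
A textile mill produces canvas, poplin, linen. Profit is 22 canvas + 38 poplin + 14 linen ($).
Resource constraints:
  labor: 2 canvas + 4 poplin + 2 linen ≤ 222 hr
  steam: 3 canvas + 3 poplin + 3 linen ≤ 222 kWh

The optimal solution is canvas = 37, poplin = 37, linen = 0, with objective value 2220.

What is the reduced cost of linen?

Both labor and steam are binding at x*.
From A_Bᵀ y = c: 2·y_labor + 3·y_steam = 22; 4·y_labor + 3·y_steam = 38.
This yields shadow prices y_labor = 8, y_steam = 2.
Reduced cost of linen: c₃ − yᵀa₃ = 14 − (8·2 + 2·3) = 14 − 22 = -8.

-8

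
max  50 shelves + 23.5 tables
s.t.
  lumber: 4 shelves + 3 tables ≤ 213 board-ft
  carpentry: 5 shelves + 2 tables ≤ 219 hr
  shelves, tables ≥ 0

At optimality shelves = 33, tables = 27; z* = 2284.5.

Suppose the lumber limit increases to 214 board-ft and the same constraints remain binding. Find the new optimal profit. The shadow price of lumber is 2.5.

2287

Δb = 1, so new z* = 2284.5 + (2.5)·(1) = 2284.5 + 2.5 = 2287.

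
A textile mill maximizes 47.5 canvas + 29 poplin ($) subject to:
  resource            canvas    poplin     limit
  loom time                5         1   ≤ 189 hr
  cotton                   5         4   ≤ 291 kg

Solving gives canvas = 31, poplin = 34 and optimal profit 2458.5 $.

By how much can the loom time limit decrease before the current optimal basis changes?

116.25

Binding constraints: loom time, cotton. The basis is B = [[5,1],[5,4]] with det 15.
Per unit decrease in loom time, x* moves by d = (-0.2667, 0.3333).
The basis stays optimal until canvas reaches 0; allowable decrease = 116.25 hr.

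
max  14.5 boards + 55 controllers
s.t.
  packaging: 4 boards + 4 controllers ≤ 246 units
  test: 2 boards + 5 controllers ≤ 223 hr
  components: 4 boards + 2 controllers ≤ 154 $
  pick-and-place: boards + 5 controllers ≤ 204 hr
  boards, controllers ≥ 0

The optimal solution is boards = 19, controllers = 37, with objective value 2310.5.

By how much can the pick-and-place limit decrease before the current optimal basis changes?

Binding constraints: test, pick-and-place. The basis is B = [[2,5],[1,5]] with det 5.
Per unit decrease in pick-and-place, x* moves by d = (1, -0.4).
The basis stays optimal until components becomes binding; allowable decrease = 1.25 hr.

1.25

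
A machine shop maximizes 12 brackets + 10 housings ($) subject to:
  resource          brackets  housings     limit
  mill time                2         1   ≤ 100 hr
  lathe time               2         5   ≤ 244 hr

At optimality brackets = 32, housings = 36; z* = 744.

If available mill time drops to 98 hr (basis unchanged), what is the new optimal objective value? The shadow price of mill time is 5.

734

Δb = -2, so new z* = 744 + (5)·(-2) = 744 − 10 = 734.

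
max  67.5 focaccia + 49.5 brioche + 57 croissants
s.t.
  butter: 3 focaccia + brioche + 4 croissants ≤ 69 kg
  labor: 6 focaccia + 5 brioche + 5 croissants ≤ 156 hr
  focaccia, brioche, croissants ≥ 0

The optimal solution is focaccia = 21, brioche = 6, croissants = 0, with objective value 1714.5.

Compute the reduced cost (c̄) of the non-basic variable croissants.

Check each constraint at x*: butter 69/69 (tight); labor 156/156 (tight).
The binding rows give the dual system: 3·y_butter + 6·y_labor = 67.5 and 1·y_butter + 5·y_labor = 49.5.
Solving: y_butter = 4.5, y_labor = 9.
Reduced cost of croissants: c₃ − yᵀa₃ = 57 − (4.5·4 + 9·5) = 57 − 63 = -6.

-6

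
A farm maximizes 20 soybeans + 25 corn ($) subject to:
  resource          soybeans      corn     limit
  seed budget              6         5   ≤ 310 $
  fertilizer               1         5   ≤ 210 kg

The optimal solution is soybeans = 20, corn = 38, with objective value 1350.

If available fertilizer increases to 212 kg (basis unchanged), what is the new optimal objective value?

At the optimum: seed budget uses 310 of 310 (binding); fertilizer uses 210 of 210 (binding).
Dual feasibility on the basic columns requires 6·y_seed budget + 1·y_fertilizer = 20, 5·y_seed budget + 5·y_fertilizer = 25.
Solving: y_seed budget = 3, y_fertilizer = 2.
Δz = y_fertilizer·Δb = 2 × (2) = 4, so new z* = 1350 + 4 = 1354.

1354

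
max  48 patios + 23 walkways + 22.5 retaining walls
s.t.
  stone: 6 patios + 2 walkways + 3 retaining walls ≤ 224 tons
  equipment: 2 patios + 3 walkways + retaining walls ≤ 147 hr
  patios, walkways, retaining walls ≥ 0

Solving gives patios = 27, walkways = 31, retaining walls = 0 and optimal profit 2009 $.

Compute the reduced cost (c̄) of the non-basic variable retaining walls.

Check each constraint at x*: stone 224/224 (tight); equipment 147/147 (tight).
Dual feasibility on the basic columns requires 6·y_stone + 2·y_equipment = 48, 2·y_stone + 3·y_equipment = 23.
This yields shadow prices y_stone = 7, y_equipment = 3.
Reduced cost of retaining walls: c₃ − yᵀa₃ = 22.5 − (7·3 + 3·1) = 22.5 − 24 = -1.5.

-1.5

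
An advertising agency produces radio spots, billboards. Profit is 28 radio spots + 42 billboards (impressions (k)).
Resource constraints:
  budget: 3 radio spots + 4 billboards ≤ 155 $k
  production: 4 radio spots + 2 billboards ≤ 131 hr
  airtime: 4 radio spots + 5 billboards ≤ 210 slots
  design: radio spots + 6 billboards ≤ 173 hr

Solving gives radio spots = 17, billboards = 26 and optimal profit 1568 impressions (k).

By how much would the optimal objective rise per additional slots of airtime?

At the optimum: budget uses 155 of 155 (binding); production uses 120 of 131 (slack = 11); airtime uses 198 of 210 (slack = 12); design uses 173 of 173 (binding).
By complementary slackness, y = 0 for the non-binding constraints.
Dual feasibility on the basic columns requires 3·y_budget + 1·y_design = 28, 4·y_budget + 6·y_design = 42.
This yields shadow prices y_budget = 9, y_design = 1.
Shadow price of airtime = 0.

0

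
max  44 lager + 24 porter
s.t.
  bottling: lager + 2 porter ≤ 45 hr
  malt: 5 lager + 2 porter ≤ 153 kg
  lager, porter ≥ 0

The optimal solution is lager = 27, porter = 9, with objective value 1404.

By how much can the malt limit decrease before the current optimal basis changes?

Binding constraints: bottling, malt. The basis is B = [[1,2],[5,2]] with det -8.
Per unit decrease in malt, x* moves by d = (-0.25, 0.125).
The basis stays optimal until lager reaches 0; allowable decrease = 108 kg.

108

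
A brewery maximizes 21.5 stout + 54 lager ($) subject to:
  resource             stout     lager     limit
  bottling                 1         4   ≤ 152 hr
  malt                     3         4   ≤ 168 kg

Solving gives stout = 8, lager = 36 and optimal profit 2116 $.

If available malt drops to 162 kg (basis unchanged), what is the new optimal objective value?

Check each constraint at x*: bottling 152/152 (tight); malt 168/168 (tight).
From A_Bᵀ y = c: 1·y_bottling + 3·y_malt = 21.5; 4·y_bottling + 4·y_malt = 54.
This yields shadow prices y_bottling = 9.5, y_malt = 4.
Δz = y_malt·Δb = 4 × (-6) = -24, so new z* = 2116 − 24 = 2092.

2092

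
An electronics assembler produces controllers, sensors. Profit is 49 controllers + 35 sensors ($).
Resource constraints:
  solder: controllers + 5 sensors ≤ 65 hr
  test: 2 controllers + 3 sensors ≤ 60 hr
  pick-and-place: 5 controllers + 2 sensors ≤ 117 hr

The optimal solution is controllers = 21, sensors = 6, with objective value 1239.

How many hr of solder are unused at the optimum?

solder used = 1·21 + 5·6 = 51; slack = 65 − 51 = 14.

14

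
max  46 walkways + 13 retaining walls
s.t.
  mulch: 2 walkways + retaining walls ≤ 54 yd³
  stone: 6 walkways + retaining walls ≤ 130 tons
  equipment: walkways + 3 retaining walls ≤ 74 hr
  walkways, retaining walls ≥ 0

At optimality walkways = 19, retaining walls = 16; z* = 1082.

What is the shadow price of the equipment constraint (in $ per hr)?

At the optimum: mulch uses 54 of 54 (binding); stone uses 130 of 130 (binding); equipment uses 67 of 74 (slack = 7).
Since equipment is not tight, its dual is 0.
From A_Bᵀ y = c: 2·y_mulch + 6·y_stone = 46; 1·y_mulch + 1·y_stone = 13.
This yields shadow prices y_mulch = 8, y_stone = 5.
Shadow price of equipment = 0.

0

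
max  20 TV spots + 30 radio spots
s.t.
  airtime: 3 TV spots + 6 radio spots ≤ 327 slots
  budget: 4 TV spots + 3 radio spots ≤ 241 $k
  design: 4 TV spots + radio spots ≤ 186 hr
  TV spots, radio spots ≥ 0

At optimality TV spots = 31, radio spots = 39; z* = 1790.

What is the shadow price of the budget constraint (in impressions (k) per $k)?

2

Check each constraint at x*: airtime 327/327 (tight); budget 241/241 (tight); design 163/186 (slack 23).
Slack constraints have shadow price 0 (complementary slackness).
The binding rows give the dual system: 3·y_airtime + 4·y_budget = 20 and 6·y_airtime + 3·y_budget = 30.
This yields shadow prices y_airtime = 4, y_budget = 2.
Shadow price of budget = 2.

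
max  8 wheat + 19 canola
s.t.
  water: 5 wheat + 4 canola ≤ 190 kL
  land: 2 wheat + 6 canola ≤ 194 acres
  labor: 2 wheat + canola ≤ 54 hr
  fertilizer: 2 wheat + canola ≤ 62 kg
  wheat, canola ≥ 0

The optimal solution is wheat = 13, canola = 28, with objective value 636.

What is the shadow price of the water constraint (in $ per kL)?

0

At the optimum: water uses 177 of 190 (slack = 13); land uses 194 of 194 (binding); labor uses 54 of 54 (binding); fertilizer uses 54 of 62 (slack = 8).
Slack constraints have shadow price 0 (complementary slackness).
The binding rows give the dual system: 2·y_land + 2·y_labor = 8 and 6·y_land + 1·y_labor = 19.
Solving: y_land = 3, y_labor = 1.
Shadow price of water = 0.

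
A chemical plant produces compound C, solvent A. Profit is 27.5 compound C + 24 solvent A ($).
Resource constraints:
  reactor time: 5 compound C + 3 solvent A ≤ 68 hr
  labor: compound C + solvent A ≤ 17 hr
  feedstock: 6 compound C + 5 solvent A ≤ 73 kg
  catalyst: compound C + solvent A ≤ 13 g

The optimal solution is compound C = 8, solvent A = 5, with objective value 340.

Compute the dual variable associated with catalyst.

Check each constraint at x*: reactor time 55/68 (slack 13); labor 13/17 (slack 4); feedstock 73/73 (tight); catalyst 13/13 (tight).
By complementary slackness, y = 0 for the non-binding constraints.
Dual feasibility on the basic columns requires 6·y_feedstock + 1·y_catalyst = 27.5, 5·y_feedstock + 1·y_catalyst = 24.
→ y_feedstock = 3.5 and y_catalyst = 6.5.
Shadow price of catalyst = 6.5.

6.5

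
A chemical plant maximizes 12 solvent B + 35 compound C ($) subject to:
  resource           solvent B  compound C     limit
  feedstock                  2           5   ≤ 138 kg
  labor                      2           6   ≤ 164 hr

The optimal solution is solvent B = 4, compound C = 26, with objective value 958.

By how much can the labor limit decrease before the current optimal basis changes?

26

Binding constraints: feedstock, labor. The basis is B = [[2,5],[2,6]] with det 2.
Per unit decrease in labor, x* moves by d = (2.5, -1).
The basis stays optimal until compound C reaches 0; allowable decrease = 26 hr.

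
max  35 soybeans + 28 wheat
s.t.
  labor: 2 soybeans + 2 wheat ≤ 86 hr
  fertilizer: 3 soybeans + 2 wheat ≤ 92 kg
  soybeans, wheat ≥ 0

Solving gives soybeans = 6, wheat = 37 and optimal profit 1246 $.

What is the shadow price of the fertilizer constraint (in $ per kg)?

7

At the optimum: labor uses 86 of 86 (binding); fertilizer uses 92 of 92 (binding).
Dual feasibility on the basic columns requires 2·y_labor + 3·y_fertilizer = 35, 2·y_labor + 2·y_fertilizer = 28.
→ y_labor = 7 and y_fertilizer = 7.
Shadow price of fertilizer = 7.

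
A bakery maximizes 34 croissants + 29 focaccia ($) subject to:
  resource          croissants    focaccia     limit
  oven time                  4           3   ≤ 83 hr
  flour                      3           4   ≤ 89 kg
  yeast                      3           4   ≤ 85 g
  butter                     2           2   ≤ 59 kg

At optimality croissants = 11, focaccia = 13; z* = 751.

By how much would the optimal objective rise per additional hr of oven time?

7

Binding: oven time and yeast. Non-binding: flour (4 unused), butter (11 unused).
By complementary slackness, y = 0 for the non-binding constraints.
The binding rows give the dual system: 4·y_oven time + 3·y_yeast = 34 and 3·y_oven time + 4·y_yeast = 29.
Solving: y_oven time = 7, y_yeast = 2.
Shadow price of oven time = 7.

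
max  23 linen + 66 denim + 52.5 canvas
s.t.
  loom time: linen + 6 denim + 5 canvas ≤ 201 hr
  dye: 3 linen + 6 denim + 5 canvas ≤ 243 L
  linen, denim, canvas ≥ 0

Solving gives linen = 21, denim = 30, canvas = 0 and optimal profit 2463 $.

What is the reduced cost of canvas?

At the optimum: loom time uses 201 of 201 (binding); dye uses 243 of 243 (binding).
Dual feasibility on the basic columns requires 1·y_loom time + 3·y_dye = 23, 6·y_loom time + 6·y_dye = 66.
Solving: y_loom time = 5, y_dye = 6.
Reduced cost of canvas: c₃ − yᵀa₃ = 52.5 − (5·5 + 6·5) = 52.5 − 55 = -2.5.

-2.5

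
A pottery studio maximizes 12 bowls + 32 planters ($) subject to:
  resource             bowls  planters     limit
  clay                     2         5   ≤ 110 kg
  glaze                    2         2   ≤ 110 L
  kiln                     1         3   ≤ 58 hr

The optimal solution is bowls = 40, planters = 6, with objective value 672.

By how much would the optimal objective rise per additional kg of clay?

Check each constraint at x*: clay 110/110 (tight); glaze 92/110 (slack 18); kiln 58/58 (tight).
By complementary slackness, y = 0 for the non-binding constraint.
Dual feasibility on the basic columns requires 2·y_clay + 1·y_kiln = 12, 5·y_clay + 3·y_kiln = 32.
This yields shadow prices y_clay = 4, y_kiln = 4.
Shadow price of clay = 4.

4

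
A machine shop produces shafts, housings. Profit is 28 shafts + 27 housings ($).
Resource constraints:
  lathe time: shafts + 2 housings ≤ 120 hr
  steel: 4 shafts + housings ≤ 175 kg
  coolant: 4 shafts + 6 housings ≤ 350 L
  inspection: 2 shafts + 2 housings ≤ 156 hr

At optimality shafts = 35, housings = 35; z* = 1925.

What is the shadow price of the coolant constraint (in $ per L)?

4

Binding: steel and coolant. Non-binding: lathe time (15 unused), inspection (16 unused).
By complementary slackness, y = 0 for the non-binding constraints.
Dual feasibility on the basic columns requires 4·y_steel + 4·y_coolant = 28, 1·y_steel + 6·y_coolant = 27.
Solving: y_steel = 3, y_coolant = 4.
Shadow price of coolant = 4.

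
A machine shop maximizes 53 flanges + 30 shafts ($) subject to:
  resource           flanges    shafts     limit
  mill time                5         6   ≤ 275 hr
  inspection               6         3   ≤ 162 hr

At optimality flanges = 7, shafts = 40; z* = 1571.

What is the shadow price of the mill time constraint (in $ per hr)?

1

Both mill time and inspection are binding at x*.
Dual feasibility on the basic columns requires 5·y_mill time + 6·y_inspection = 53, 6·y_mill time + 3·y_inspection = 30.
→ y_mill time = 1 and y_inspection = 8.
Shadow price of mill time = 1.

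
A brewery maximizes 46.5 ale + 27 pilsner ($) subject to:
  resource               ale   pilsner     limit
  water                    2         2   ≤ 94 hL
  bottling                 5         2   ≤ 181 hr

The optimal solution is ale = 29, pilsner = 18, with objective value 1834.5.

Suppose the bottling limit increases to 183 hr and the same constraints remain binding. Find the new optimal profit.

Check each constraint at x*: water 94/94 (tight); bottling 181/181 (tight).
Dual feasibility on the basic columns requires 2·y_water + 5·y_bottling = 46.5, 2·y_water + 2·y_bottling = 27.
→ y_water = 7 and y_bottling = 6.5.
Δz = y_bottling·Δb = 6.5 × (2) = 13, so new z* = 1834.5 + 13 = 1847.5.

1847.5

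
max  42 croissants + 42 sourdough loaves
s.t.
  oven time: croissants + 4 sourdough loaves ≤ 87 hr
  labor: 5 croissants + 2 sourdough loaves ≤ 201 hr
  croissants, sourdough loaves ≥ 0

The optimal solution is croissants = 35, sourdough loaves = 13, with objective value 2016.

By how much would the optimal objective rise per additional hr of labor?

7

At the optimum: oven time uses 87 of 87 (binding); labor uses 201 of 201 (binding).
From A_Bᵀ y = c: 1·y_oven time + 5·y_labor = 42; 4·y_oven time + 2·y_labor = 42.
This yields shadow prices y_oven time = 7, y_labor = 7.
Shadow price of labor = 7.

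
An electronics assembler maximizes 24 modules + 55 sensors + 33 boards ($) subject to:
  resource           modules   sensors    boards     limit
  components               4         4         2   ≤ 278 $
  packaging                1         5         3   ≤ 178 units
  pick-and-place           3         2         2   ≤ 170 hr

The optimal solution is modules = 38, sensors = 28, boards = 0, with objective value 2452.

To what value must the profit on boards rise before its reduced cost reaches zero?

Check each constraint at x*: components 264/278 (slack 14); packaging 178/178 (tight); pick-and-place 170/170 (tight).
By complementary slackness, y = 0 for the non-binding constraint.
The binding rows give the dual system: 1·y_packaging + 3·y_pick-and-place = 24 and 5·y_packaging + 2·y_pick-and-place = 55.
This yields shadow prices y_packaging = 9, y_pick-and-place = 5.
boards enters the basis when its profit ≥ yᵀa₃ = 9·3 + 5·2 = 37.

37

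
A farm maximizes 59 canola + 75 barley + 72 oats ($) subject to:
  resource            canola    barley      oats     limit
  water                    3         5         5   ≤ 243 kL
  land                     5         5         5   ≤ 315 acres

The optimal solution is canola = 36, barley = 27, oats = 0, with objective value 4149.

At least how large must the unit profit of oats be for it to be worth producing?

75

Both water and land are binding at x*.
The binding rows give the dual system: 3·y_water + 5·y_land = 59 and 5·y_water + 5·y_land = 75.
Solving: y_water = 8, y_land = 7.
oats enters the basis when its profit ≥ yᵀa₃ = 8·5 + 7·5 = 75.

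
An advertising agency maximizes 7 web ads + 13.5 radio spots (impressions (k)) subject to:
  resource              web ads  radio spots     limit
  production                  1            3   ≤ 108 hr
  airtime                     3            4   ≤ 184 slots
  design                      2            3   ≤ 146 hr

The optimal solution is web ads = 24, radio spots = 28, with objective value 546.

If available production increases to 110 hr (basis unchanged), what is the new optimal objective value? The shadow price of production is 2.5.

Δb = 2, so new z* = 546 + (2.5)·(2) = 546 + 5 = 551.

551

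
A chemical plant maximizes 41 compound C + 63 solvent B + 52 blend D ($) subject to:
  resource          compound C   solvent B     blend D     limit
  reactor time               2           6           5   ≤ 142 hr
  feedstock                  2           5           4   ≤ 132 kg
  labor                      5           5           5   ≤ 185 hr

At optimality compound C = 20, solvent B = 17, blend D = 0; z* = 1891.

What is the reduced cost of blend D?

-5.5

Check each constraint at x*: reactor time 142/142 (tight); feedstock 125/132 (slack 7); labor 185/185 (tight).
Slack constraints have shadow price 0 (complementary slackness).
Dual feasibility on the basic columns requires 2·y_reactor time + 5·y_labor = 41, 6·y_reactor time + 5·y_labor = 63.
Solving: y_reactor time = 5.5, y_labor = 6.
Reduced cost of blend D: c₃ − yᵀa₃ = 52 − (5.5·5 + 6·5) = 52 − 57.5 = -5.5.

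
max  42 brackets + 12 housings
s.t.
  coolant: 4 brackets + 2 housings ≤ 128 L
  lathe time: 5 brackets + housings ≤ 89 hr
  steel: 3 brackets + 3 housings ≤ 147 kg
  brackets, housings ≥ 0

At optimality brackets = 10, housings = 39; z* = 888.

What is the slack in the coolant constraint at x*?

10

coolant used = 4·10 + 2·39 = 118; slack = 128 − 118 = 10.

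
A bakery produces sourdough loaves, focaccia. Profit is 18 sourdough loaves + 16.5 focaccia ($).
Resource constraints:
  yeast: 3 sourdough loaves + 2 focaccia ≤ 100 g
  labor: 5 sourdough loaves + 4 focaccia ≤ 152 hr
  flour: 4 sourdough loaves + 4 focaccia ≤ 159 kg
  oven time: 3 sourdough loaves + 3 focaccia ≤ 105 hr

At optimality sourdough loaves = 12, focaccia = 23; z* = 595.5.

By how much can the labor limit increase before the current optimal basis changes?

18

Binding constraints: labor, oven time. The basis is B = [[5,4],[3,3]] with det 3.
Per unit increase in labor, x* moves by d = (1, -1).
The basis stays optimal until yeast becomes binding; allowable increase = 18 hr.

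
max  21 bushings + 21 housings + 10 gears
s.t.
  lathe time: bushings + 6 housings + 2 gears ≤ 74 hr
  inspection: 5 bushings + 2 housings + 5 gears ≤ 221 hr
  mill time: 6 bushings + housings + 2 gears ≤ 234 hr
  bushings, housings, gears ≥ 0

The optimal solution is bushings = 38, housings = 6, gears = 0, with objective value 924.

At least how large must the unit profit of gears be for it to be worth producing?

12

Binding: lathe time and mill time. Non-binding: inspection (19 unused).
Slack constraints have shadow price 0 (complementary slackness).
From A_Bᵀ y = c: 1·y_lathe time + 6·y_mill time = 21; 6·y_lathe time + 1·y_mill time = 21.
Solving: y_lathe time = 3, y_mill time = 3.
gears enters the basis when its profit ≥ yᵀa₃ = 3·2 + 3·2 = 12.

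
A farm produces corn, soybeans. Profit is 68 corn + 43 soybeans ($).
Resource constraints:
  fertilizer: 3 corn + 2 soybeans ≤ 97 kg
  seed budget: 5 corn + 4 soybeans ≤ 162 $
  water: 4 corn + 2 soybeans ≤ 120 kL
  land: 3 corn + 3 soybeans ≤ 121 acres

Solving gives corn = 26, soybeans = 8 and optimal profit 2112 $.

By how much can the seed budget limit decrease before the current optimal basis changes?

Binding constraints: seed budget, water. The basis is B = [[5,4],[4,2]] with det -6.
Per unit decrease in seed budget, x* moves by d = (0.3333, -0.6667).
The basis stays optimal until soybeans reaches 0; allowable decrease = 12 $.

12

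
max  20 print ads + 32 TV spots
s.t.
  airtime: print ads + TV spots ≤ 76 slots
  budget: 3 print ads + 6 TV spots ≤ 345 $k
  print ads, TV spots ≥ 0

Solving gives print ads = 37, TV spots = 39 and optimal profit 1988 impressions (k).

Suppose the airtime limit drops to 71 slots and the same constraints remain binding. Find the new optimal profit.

1948

Both airtime and budget are binding at x*.
Dual feasibility on the basic columns requires 1·y_airtime + 3·y_budget = 20, 1·y_airtime + 6·y_budget = 32.
→ y_airtime = 8 and y_budget = 4.
Δz = y_airtime·Δb = 8 × (-5) = -40, so new z* = 1988 − 40 = 1948.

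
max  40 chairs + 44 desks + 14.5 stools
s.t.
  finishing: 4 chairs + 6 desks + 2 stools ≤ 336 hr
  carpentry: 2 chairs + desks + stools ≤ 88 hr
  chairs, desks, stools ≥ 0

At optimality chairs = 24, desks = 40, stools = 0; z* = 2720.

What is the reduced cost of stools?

-5.5

Both finishing and carpentry are binding at x*.
From A_Bᵀ y = c: 4·y_finishing + 2·y_carpentry = 40; 6·y_finishing + 1·y_carpentry = 44.
Solving: y_finishing = 6, y_carpentry = 8.
Reduced cost of stools: c₃ − yᵀa₃ = 14.5 − (6·2 + 8·1) = 14.5 − 20 = -5.5.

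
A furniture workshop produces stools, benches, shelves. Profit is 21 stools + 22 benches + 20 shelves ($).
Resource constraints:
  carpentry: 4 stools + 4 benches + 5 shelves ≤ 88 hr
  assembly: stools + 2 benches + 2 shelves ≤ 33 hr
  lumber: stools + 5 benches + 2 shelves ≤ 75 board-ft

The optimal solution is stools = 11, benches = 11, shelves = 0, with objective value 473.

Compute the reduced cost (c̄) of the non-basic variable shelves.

Binding: carpentry and assembly. Non-binding: lumber (9 unused).
Slack constraints have shadow price 0 (complementary slackness).
The binding rows give the dual system: 4·y_carpentry + 1·y_assembly = 21 and 4·y_carpentry + 2·y_assembly = 22.
→ y_carpentry = 5 and y_assembly = 1.
Reduced cost of shelves: c₃ − yᵀa₃ = 20 − (5·5 + 1·2) = 20 − 27 = -7.

-7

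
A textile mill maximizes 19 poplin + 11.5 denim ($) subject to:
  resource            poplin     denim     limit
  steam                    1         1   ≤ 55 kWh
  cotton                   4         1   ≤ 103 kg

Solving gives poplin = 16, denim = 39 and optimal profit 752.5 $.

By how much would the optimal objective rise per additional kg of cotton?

2.5

Check each constraint at x*: steam 55/55 (tight); cotton 103/103 (tight).
The binding rows give the dual system: 1·y_steam + 4·y_cotton = 19 and 1·y_steam + 1·y_cotton = 11.5.
This yields shadow prices y_steam = 9, y_cotton = 2.5.
Shadow price of cotton = 2.5.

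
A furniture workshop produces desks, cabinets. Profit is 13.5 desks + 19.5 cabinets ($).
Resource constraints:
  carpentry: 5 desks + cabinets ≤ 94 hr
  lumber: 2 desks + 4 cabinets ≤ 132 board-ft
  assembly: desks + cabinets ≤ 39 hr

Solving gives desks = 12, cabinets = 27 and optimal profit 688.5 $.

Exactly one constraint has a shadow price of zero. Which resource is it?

carpentry

carpentry: 87/94 (slack 7)
lumber: 132/132 (binding)
assembly: 39/39 (binding)
By complementary slackness, a constraint with positive slack has shadow price 0 → carpentry.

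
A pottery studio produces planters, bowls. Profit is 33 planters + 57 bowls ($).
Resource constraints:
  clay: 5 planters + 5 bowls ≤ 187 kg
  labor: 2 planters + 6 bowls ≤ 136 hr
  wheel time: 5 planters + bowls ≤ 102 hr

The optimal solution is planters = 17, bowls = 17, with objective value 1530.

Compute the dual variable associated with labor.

Binding: labor and wheel time. Non-binding: clay (17 unused).
Slack constraints have shadow price 0 (complementary slackness).
The binding rows give the dual system: 2·y_labor + 5·y_wheel time = 33 and 6·y_labor + 1·y_wheel time = 57.
→ y_labor = 9 and y_wheel time = 3.
Shadow price of labor = 9.

9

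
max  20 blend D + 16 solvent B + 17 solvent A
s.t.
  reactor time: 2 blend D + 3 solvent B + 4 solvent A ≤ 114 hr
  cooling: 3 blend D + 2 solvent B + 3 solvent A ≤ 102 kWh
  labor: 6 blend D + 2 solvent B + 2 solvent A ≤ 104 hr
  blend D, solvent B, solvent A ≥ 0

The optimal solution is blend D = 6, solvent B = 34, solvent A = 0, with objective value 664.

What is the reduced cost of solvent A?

Binding: reactor time and labor. Non-binding: cooling (16 unused).
By complementary slackness, y = 0 for the non-binding constraint.
The binding rows give the dual system: 2·y_reactor time + 6·y_labor = 20 and 3·y_reactor time + 2·y_labor = 16.
→ y_reactor time = 4 and y_labor = 2.
Reduced cost of solvent A: c₃ − yᵀa₃ = 17 − (4·4 + 2·2) = 17 − 20 = -3.

-3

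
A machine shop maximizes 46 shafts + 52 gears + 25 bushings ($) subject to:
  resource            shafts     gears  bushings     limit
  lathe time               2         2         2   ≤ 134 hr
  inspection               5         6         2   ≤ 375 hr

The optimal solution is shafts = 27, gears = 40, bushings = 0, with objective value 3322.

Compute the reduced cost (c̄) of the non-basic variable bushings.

Both lathe time and inspection are binding at x*.
Dual feasibility on the basic columns requires 2·y_lathe time + 5·y_inspection = 46, 2·y_lathe time + 6·y_inspection = 52.
Solving: y_lathe time = 8, y_inspection = 6.
Reduced cost of bushings: c₃ − yᵀa₃ = 25 − (8·2 + 6·2) = 25 − 28 = -3.

-3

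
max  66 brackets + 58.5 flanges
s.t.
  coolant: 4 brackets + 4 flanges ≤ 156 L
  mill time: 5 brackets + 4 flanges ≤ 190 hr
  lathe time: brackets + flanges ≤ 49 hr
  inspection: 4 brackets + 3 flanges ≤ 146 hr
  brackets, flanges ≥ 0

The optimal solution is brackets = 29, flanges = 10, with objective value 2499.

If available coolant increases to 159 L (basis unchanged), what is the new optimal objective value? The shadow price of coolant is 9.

2526

Δb = 3, so new z* = 2499 + (9)·(3) = 2499 + 27 = 2526.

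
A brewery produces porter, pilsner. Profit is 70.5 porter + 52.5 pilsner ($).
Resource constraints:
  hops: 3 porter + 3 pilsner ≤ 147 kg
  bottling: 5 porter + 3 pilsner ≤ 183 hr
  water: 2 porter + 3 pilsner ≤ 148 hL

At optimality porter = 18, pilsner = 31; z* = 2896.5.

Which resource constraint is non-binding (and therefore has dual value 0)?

hops: 147/147 (binding)
bottling: 183/183 (binding)
water: 129/148 (slack 19)
By complementary slackness, a constraint with positive slack has shadow price 0 → water.

water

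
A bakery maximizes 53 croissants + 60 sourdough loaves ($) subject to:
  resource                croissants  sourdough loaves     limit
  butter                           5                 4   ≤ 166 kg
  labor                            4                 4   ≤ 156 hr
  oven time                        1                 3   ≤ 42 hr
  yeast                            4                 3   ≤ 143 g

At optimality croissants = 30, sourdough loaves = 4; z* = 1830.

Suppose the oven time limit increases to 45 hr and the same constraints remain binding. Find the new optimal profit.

1854

Binding: butter and oven time. Non-binding: labor (20 unused), yeast (11 unused).
By complementary slackness, y = 0 for the non-binding constraints.
The binding rows give the dual system: 5·y_butter + 1·y_oven time = 53 and 4·y_butter + 3·y_oven time = 60.
→ y_butter = 9 and y_oven time = 8.
Δz = y_oven time·Δb = 8 × (3) = 24, so new z* = 1830 + 24 = 1854.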